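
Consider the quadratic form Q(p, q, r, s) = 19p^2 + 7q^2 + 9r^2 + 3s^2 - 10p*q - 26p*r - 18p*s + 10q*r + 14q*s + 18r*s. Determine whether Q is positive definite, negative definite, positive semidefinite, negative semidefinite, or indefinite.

indefinite

The associated matrix is A = [[19, -5, -13, -9], [-5, 7, 5, 7], [-13, 5, 9, 9], [-9, 7, 9, 3]].
Applying the same elementary operations to the rows and columns of A produces a congruent diagonal matrix with entries 19, 108/19, -1/3, 20/9.
Counting signs: 3 positive, 1 negative.
Hence Q is indefinite.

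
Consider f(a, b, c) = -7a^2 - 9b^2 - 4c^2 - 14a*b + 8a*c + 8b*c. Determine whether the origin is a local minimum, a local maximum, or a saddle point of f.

local maximum

The Hessian at the origin is H = [[-14, -14, 8], [-14, -18, 8], [8, 8, -8]].
Congruent diagonalization of H (simultaneous row and column reduction) yields pivots -14, -4, -24/7.
That gives 3 negative pivots.
H is negative definite, so the origin is a strict local maximum.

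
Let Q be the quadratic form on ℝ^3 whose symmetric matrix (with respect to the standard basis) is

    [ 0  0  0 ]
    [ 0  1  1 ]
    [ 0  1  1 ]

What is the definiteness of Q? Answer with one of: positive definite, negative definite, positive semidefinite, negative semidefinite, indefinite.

positive semidefinite

Congruent diagonalization of A (simultaneous row and column reduction) yields pivots 0, 1, 0.
Counting signs: 1 positive, 2 zero.
Hence Q is positive semidefinite.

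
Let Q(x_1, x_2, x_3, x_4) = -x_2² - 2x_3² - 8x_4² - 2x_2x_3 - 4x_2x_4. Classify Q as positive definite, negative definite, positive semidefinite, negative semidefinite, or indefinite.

negative semidefinite

The associated matrix is A = [[0, 0, 0, 0], [0, -1, -1, -2], [0, -1, -2, 0], [0, -2, 0, -8]].
Symmetric row and column elimination reduces A to a congruent diagonal form with pivots 0, -1, -1, 0.
That gives 2 negative, 2 zero pivots.
Hence Q is negative semidefinite.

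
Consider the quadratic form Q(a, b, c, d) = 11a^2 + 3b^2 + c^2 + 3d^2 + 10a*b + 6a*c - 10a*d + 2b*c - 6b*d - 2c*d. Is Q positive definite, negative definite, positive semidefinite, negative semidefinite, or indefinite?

positive semidefinite

The symmetric matrix is A = [[11, 5, 3, -5], [5, 3, 1, -3], [3, 1, 1, -1], [-5, -3, -1, 3]].
Row-reducing A symmetrically gives the diagonal entries 11, 8/11, 0, 0.
Counting signs: 2 positive, 2 zero.
Hence Q is positive semidefinite.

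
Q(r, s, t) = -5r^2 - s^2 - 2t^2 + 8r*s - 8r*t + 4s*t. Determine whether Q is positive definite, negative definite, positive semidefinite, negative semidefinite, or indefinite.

Write A = [[-5, 4, -4], [4, -1, 2], [-4, 2, -2]].
Congruent diagonalization of A (simultaneous row and column reduction) yields pivots -5, 11/5, 6/11.
So there are 2 positive, 1 negative pivots.
Hence Q is indefinite.

indefinite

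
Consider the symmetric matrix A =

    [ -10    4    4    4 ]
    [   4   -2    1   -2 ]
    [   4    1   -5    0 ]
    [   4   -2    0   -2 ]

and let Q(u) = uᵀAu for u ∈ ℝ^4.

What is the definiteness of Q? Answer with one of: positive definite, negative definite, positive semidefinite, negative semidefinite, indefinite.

Row-reducing A symmetrically gives the diagonal entries -10, -2/5, 27/2, -2/27.
Counting signs: 1 positive, 3 negative.
Hence Q is indefinite.

indefinite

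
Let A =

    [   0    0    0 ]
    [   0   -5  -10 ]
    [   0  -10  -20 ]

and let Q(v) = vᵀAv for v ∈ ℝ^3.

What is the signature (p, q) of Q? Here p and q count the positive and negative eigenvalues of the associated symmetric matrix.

Congruent diagonalization of A (simultaneous row and column reduction) yields pivots 0, -5, 0.
So there are 1 negative, 2 zero pivots.

(0, 1)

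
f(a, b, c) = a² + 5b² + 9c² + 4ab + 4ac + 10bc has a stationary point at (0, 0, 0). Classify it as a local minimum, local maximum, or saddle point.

The Hessian at the origin is H = [[2, 4, 4], [4, 10, 10], [4, 10, 18]].
An LDLᵀ factorisation of H has diagonal entries 2, 2, 8.
So there are 3 positive pivots.
H is positive definite, so the origin is a strict local minimum.

local minimum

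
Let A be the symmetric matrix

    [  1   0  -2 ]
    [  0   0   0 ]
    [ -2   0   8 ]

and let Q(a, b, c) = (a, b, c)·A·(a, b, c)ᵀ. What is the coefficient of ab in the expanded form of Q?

0

The coefficient of ab is A[1,2] + A[2,1] = 2·0 = 0.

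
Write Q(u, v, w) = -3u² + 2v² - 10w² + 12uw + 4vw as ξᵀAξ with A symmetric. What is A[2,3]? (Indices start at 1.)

The coefficient of v·w in Q is 4. For a symmetric A this equals A[2,3] + A[3,2] = 2·A[2,3].
So A[2,3] = 4/2 = 2.

2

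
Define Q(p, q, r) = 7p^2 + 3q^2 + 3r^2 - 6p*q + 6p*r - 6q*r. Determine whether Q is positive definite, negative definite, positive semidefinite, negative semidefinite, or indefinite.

Write A = [[7, -3, 3], [-3, 3, -3], [3, -3, 3]].
Applying the same elementary operations to the rows and columns of A produces a congruent diagonal matrix with entries 7, 12/7, 0.
That gives 2 positive, 1 zero pivots.
Hence Q is positive semidefinite.

positive semidefinite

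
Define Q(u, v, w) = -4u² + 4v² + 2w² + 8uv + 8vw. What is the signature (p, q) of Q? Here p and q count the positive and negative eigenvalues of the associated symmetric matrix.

(1, 1)

Write A = [[-4, 4, 0], [4, 4, 4], [0, 4, 2]].
Symmetric row and column elimination reduces A to a congruent diagonal form with pivots -4, 8, 0.
That gives 1 positive, 1 negative, 1 zero pivots.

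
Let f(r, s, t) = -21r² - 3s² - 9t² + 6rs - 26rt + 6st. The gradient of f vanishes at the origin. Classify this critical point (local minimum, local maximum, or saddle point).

The Hessian at the origin is H = [[-42, 6, -26], [6, -6, 6], [-26, 6, -18]].
Congruent diagonalization of H (simultaneous row and column reduction) yields pivots -42, -36/7, -8/9.
That gives 3 negative pivots.
H is negative definite, so the origin is a strict local maximum.

local maximum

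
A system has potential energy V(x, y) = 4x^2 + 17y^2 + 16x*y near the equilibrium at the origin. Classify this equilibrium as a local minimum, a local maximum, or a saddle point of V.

The Hessian at the origin is H = [[8, 16], [16, 34]].
det H = 8·34 − (16)² = 16 > 0 and H[1,1] = 8 > 0, so H is positive definite.
Therefore the origin is a local minimum.

local minimum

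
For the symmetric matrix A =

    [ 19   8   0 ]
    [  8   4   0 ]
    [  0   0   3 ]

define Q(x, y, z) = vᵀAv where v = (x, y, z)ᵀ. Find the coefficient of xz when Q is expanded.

The coefficient of xz is A[1,3] + A[3,1] = 2·0 = 0.

0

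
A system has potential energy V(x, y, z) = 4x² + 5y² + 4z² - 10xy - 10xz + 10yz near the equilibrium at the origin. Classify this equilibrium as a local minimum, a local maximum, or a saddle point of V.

The Hessian at the origin is H = [[8, -10, -10], [-10, 10, 10], [-10, 10, 8]].
Congruent diagonalization of H (simultaneous row and column reduction) yields pivots 8, -5/2, -2.
That gives 1 positive, 2 negative pivots.
H is indefinite, so the origin is a saddle point.

saddle point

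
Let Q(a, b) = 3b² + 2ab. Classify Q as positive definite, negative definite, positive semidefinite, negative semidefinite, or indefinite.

indefinite

The symmetric matrix of Q is [[0, 1], [1, 3]].
For the 2×2 matrix [[0, 1], [1, 3]]: det = 0·3 − (1)² = -1, trace = 3.
det < 0 so the eigenvalues have opposite signs; the form is indefinite.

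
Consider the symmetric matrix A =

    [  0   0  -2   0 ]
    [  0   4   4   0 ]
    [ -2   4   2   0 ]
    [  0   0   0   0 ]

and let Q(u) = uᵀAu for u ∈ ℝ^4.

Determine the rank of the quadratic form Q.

Row reduction of A gives 3 nonzero rows, so rank A = 3.

3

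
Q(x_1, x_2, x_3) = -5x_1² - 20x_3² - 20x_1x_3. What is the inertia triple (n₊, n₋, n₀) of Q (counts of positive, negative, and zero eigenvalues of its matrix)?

The symmetric matrix is A = [[-5, 0, -10], [0, 0, 0], [-10, 0, -20]].
Row-reducing A symmetrically gives the diagonal entries -5, 0, 0.
That gives 1 negative, 2 zero pivots.

(0, 1, 2)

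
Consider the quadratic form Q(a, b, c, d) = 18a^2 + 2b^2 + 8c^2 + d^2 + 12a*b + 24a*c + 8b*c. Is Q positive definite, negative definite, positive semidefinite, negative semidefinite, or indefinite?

The associated matrix is A = [[18, 6, 12, 0], [6, 2, 4, 0], [12, 4, 8, 0], [0, 0, 0, 1]].
Congruent diagonalization of A (simultaneous row and column reduction) yields pivots 18, 0, 0, 1.
Counting signs: 2 positive, 2 zero.
Hence Q is positive semidefinite.

positive semidefinite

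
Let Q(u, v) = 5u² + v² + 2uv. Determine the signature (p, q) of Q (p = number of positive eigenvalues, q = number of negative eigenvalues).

(2, 0)

The symmetric matrix is A = [[5, 1], [1, 1]].
Congruent diagonalization of A (simultaneous row and column reduction) yields pivots 5, 4/5.
That gives 2 positive pivots.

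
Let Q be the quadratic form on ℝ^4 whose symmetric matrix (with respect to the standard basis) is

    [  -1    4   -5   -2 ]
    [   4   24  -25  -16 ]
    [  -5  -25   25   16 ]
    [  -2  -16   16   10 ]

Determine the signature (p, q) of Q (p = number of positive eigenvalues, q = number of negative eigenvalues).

(2, 2)

Row-reducing A symmetrically gives the diagonal entries -1, 40, -5/8, 6/5.
That gives 2 positive, 2 negative pivots.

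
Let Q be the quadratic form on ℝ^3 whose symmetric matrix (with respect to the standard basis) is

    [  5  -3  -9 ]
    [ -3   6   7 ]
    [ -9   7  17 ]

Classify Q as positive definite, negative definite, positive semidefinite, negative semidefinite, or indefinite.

Leading principal minors: Δ_1 = 5, Δ_2 = 21, Δ_3 = 4.
All leading principal minors are positive, so by Sylvester's criterion Q is positive definite.

positive definite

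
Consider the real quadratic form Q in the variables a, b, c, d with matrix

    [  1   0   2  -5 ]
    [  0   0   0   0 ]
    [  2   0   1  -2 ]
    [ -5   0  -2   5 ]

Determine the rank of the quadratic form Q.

3

Congruent diagonalization of A (simultaneous row and column reduction) yields pivots 1, 0, -3, 4/3.
So there are 2 positive, 1 negative, 1 zero pivots.
The rank is the number of nonzero pivots: 3.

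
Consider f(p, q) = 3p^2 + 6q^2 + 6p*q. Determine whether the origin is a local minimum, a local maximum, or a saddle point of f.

local minimum

The Hessian at the origin is H = [[6, 6], [6, 12]].
det H = 6·12 − (6)² = 36 > 0 and H[1,1] = 6 > 0, so H is positive definite.
Therefore the origin is a local minimum.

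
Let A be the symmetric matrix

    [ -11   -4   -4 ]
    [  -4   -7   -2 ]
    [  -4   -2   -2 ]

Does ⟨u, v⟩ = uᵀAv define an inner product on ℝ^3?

no

Applying the same elementary operations to the rows and columns of A produces a congruent diagonal matrix with entries -11, -61/11, -30/61.
So there are 3 negative pivots.
Hence Q is negative definite.
⟨·,·⟩ is an inner product exactly when A is positive definite.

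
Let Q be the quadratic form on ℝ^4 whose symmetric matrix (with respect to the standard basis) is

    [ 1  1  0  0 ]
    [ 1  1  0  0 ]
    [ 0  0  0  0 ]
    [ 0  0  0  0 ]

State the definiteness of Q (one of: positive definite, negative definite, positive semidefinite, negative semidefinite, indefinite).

positive semidefinite

Row-reducing A symmetrically gives the diagonal entries 1, 0, 0, 0.
That gives 1 positive, 3 zero pivots.
Hence Q is positive semidefinite.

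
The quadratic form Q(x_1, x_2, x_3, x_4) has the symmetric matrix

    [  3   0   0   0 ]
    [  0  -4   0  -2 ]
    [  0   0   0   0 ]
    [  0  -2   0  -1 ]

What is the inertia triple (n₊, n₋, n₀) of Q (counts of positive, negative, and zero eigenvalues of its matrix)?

(1, 1, 2)

Applying the same elementary operations to the rows and columns of A produces a congruent diagonal matrix with entries 3, -4, 0, 0.
So there are 1 positive, 1 negative, 2 zero pivots.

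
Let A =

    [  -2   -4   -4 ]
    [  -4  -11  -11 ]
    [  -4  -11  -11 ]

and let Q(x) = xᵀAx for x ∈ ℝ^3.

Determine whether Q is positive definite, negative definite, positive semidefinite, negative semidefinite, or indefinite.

Congruent diagonalization of A (simultaneous row and column reduction) yields pivots -2, -3, 0.
Counting signs: 2 negative, 1 zero.
Hence Q is negative semidefinite.

negative semidefinite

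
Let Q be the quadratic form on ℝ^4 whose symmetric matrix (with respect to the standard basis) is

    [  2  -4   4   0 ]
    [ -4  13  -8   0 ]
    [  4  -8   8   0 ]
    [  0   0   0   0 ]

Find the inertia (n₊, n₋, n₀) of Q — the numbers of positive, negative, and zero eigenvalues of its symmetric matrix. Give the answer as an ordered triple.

(2, 0, 2)

Congruent diagonalization of A (simultaneous row and column reduction) yields pivots 2, 5, 0, 0.
That gives 2 positive, 2 zero pivots.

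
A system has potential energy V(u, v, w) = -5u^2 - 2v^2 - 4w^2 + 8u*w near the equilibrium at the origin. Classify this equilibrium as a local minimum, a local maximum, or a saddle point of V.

local maximum

The Hessian at the origin is H = [[-10, 0, 8], [0, -4, 0], [8, 0, -8]].
Row-reducing H symmetrically gives the diagonal entries -10, -4, -8/5.
Counting signs: 3 negative.
H is negative definite, so the origin is a strict local maximum.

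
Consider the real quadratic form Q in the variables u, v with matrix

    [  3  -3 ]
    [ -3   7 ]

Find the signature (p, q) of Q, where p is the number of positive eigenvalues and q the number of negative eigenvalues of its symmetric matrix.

Row-reducing A symmetrically gives the diagonal entries 3, 4.
Counting signs: 2 positive.

(2, 0)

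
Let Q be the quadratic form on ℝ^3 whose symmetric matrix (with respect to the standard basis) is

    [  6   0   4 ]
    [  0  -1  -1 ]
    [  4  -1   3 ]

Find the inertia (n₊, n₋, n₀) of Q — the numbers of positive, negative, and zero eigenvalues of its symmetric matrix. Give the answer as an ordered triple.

Row-reducing A symmetrically gives the diagonal entries 6, -1, 4/3.
That gives 2 positive, 1 negative pivots.

(2, 1, 0)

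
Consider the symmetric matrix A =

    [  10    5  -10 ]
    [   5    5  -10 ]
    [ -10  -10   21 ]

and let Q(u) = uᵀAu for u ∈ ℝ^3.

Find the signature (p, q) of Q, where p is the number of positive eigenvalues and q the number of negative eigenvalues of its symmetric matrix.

(3, 0)

Symmetric row and column elimination reduces A to a congruent diagonal form with pivots 10, 5/2, 1.
So there are 3 positive pivots.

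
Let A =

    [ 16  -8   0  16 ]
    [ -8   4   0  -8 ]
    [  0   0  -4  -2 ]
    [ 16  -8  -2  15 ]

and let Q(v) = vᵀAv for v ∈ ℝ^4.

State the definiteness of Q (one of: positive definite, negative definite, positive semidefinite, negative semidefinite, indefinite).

Row-reducing A symmetrically gives the diagonal entries 16, 0, -4, 0.
Counting signs: 1 positive, 1 negative, 2 zero.
Hence Q is indefinite.

indefinite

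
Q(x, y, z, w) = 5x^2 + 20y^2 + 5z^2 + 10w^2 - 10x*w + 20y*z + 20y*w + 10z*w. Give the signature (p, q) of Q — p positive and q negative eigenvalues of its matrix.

Write A = [[5, 0, 0, -5], [0, 20, 10, 10], [0, 10, 5, 5], [-5, 10, 5, 10]].
Symmetric row and column elimination reduces A to a congruent diagonal form with pivots 5, 20, 0, 0.
Counting signs: 2 positive, 2 zero.

(2, 0)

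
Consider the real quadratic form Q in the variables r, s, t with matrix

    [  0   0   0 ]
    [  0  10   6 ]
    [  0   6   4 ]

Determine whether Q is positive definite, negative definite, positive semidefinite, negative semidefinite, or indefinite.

positive semidefinite

Symmetric row and column elimination reduces A to a congruent diagonal form with pivots 0, 10, 2/5.
That gives 2 positive, 1 zero pivots.
Hence Q is positive semidefinite.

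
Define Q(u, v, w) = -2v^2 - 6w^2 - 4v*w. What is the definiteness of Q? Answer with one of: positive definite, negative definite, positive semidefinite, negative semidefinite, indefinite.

The associated matrix is A = [[0, 0, 0], [0, -2, -2], [0, -2, -6]].
Applying the same elementary operations to the rows and columns of A produces a congruent diagonal matrix with entries 0, -2, -4.
So there are 2 negative, 1 zero pivots.
Hence Q is negative semidefinite.

negative semidefinite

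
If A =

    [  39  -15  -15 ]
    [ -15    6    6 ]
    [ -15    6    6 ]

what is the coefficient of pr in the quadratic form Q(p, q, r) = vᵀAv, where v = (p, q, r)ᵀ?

The coefficient of pr is A[1,3] + A[3,1] = 2·(-15) = -30.

-30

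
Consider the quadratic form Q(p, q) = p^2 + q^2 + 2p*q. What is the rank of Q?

The associated matrix is A = [[1, 1], [1, 1]].
Applying the same elementary operations to the rows and columns of A produces a congruent diagonal matrix with entries 1, 0.
Counting signs: 1 positive, 1 zero.
The rank is the number of nonzero pivots: 1.

1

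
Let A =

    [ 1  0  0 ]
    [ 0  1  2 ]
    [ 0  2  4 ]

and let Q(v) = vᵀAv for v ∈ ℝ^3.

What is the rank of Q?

Row-reducing A symmetrically gives the diagonal entries 1, 1, 0.
That gives 2 positive, 1 zero pivots.
The rank is the number of nonzero pivots: 2.

2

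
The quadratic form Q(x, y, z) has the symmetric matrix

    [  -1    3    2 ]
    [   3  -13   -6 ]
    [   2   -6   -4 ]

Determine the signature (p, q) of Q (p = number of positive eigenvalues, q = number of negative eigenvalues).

Applying the same elementary operations to the rows and columns of A produces a congruent diagonal matrix with entries -1, -4, 0.
That gives 2 negative, 1 zero pivots.

(0, 2)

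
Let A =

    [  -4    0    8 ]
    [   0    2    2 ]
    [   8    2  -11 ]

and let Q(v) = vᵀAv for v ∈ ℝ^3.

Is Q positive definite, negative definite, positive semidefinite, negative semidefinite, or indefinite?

An LDLᵀ factorisation of A has diagonal entries -4, 2, 3.
That gives 2 positive, 1 negative pivots.
Hence Q is indefinite.

indefinite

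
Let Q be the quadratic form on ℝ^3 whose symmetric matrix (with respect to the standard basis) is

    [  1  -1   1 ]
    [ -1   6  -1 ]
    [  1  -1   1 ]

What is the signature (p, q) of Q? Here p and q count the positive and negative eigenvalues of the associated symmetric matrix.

Symmetric row and column elimination reduces A to a congruent diagonal form with pivots 1, 5, 0.
Counting signs: 2 positive, 1 zero.

(2, 0)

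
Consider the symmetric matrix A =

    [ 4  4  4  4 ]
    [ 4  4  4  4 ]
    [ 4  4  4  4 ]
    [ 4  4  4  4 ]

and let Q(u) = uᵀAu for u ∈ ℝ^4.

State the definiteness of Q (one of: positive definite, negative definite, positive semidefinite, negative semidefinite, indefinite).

positive semidefinite

Symmetric row and column elimination reduces A to a congruent diagonal form with pivots 4, 0, 0, 0.
Counting signs: 1 positive, 3 zero.
Hence Q is positive semidefinite.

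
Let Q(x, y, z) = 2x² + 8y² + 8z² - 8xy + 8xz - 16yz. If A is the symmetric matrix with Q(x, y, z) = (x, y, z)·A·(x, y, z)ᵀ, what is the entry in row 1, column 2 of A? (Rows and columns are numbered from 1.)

The coefficient of x·y in Q is -8. For a symmetric A this equals A[1,2] + A[2,1] = 2·A[1,2].
So A[1,2] = -8/2 = -4.

-4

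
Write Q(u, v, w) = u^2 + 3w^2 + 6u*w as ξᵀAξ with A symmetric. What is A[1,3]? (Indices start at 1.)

3

The coefficient of u·w in Q is 6. For a symmetric A this equals A[1,3] + A[3,1] = 2·A[1,3].
So A[1,3] = 6/2 = 3.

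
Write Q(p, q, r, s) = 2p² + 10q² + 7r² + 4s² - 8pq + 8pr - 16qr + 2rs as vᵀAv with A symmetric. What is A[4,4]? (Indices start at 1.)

The coefficient of s² in Q is 4, and that is exactly A[4,4].

4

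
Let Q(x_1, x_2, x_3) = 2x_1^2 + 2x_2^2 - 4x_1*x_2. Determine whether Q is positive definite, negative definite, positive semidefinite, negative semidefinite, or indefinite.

Write A = [[2, -2, 0], [-2, 2, 0], [0, 0, 0]].
Symmetric row and column elimination reduces A to a congruent diagonal form with pivots 2, 0, 0.
So there are 1 positive, 2 zero pivots.
Hence Q is positive semidefinite.

positive semidefinite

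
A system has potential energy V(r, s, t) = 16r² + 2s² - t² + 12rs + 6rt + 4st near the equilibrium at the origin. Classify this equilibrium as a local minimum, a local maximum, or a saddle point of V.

The Hessian at the origin is H = [[32, 12, 6], [12, 4, 4], [6, 4, -2]].
Congruent diagonalization of H (simultaneous row and column reduction) yields pivots 32, -1/2, 3.
So there are 2 positive, 1 negative pivots.
H is indefinite, so the origin is a saddle point.

saddle point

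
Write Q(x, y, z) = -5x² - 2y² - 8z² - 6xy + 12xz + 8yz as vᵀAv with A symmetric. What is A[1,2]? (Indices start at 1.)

-3

The coefficient of x·y in Q is -6. For a symmetric A this equals A[1,2] + A[2,1] = 2·A[1,2].
So A[1,2] = -6/2 = -3.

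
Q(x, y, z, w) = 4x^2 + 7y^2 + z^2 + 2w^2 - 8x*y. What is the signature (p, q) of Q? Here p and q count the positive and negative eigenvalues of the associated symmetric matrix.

The associated matrix is A = [[4, -4, 0, 0], [-4, 7, 0, 0], [0, 0, 1, 0], [0, 0, 0, 2]].
Row-reducing A symmetrically gives the diagonal entries 4, 3, 1, 2.
So there are 4 positive pivots.

(4, 0)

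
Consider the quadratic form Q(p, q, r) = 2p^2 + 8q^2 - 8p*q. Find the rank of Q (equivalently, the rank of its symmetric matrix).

1

The associated matrix is A = [[2, -4, 0], [-4, 8, 0], [0, 0, 0]].
Row-reducing A symmetrically gives the diagonal entries 2, 0, 0.
That gives 1 positive, 2 zero pivots.
The rank is the number of nonzero pivots: 1.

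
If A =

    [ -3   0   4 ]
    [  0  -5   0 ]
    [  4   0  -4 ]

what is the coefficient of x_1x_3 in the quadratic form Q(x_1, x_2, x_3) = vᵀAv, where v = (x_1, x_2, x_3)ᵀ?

The coefficient of x_1x_3 is A[1,3] + A[3,1] = 2·4 = 8.

8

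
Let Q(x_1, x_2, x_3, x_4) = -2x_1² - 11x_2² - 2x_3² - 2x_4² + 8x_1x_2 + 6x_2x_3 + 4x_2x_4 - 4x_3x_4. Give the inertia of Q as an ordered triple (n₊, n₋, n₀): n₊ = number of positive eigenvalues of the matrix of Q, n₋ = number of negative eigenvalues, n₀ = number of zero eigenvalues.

(1, 3, 0)

The associated matrix is A = [[-2, 4, 0, 0], [4, -11, 3, 2], [0, 3, -2, -2], [0, 2, -2, -2]].
An LDLᵀ factorisation of A has diagonal entries -2, -3, 1, -2/3.
So there are 1 positive, 3 negative pivots.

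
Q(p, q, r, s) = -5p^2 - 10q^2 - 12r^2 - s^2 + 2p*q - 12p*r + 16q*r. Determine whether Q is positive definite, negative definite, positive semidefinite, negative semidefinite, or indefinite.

The symmetric matrix of Q is A = [[-5, 1, -6, 0], [1, -10, 8, 0], [-6, 8, -12, 0], [0, 0, 0, -1]].
Leading principal minors: Δ_1 = -5, Δ_2 = 49, Δ_3 = -4, Δ_4 = 4.
The signs alternate starting with Δ_1 < 0, so by Sylvester's criterion Q is negative definite.

negative definite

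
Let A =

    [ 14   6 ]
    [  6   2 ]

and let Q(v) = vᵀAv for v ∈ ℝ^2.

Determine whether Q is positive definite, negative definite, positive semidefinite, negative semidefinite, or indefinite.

Row-reducing A symmetrically gives the diagonal entries 14, -4/7.
That gives 1 positive, 1 negative pivots.
Hence Q is indefinite.

indefinite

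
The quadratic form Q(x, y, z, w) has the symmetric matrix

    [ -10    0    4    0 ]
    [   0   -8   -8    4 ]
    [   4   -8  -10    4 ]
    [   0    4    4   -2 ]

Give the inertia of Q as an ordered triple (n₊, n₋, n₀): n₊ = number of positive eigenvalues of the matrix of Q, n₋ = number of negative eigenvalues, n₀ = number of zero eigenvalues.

Symmetric row and column elimination reduces A to a congruent diagonal form with pivots -10, -8, -2/5, 0.
Counting signs: 3 negative, 1 zero.

(0, 3, 1)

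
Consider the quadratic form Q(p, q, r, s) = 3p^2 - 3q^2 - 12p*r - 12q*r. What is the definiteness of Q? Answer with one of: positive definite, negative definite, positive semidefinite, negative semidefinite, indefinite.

The associated matrix is A = [[3, 0, -6, 0], [0, -3, -6, 0], [-6, -6, 0, 0], [0, 0, 0, 0]].
Symmetric row and column elimination reduces A to a congruent diagonal form with pivots 3, -3, 0, 0.
Counting signs: 1 positive, 1 negative, 2 zero.
Hence Q is indefinite.

indefinite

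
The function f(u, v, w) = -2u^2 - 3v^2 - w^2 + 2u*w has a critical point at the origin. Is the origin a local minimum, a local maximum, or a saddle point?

The Hessian at the origin is H = [[-4, 0, 2], [0, -6, 0], [2, 0, -2]].
Congruent diagonalization of H (simultaneous row and column reduction) yields pivots -4, -6, -1.
So there are 3 negative pivots.
H is negative definite, so the origin is a strict local maximum.

local maximum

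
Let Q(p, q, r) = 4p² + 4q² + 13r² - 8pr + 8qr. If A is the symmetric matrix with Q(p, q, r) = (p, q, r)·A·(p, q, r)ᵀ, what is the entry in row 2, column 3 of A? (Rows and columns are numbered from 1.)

4

The coefficient of q·r in Q is 8. For a symmetric A this equals A[2,3] + A[3,2] = 2·A[2,3].
So A[2,3] = 8/2 = 4.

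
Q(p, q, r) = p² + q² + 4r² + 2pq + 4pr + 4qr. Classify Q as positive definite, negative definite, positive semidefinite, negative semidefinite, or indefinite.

The associated matrix is A = [[1, 1, 2], [1, 1, 2], [2, 2, 4]].
Applying the same elementary operations to the rows and columns of A produces a congruent diagonal matrix with entries 1, 0, 0.
Counting signs: 1 positive, 2 zero.
Hence Q is positive semidefinite.

positive semidefinite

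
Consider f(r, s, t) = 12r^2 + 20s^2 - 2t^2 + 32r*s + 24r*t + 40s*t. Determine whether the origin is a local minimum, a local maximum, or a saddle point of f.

The Hessian at the origin is H = [[24, 32, 24], [32, 40, 40], [24, 40, -4]].
Congruent diagonalization of H (simultaneous row and column reduction) yields pivots 24, -8/3, -4.
Counting signs: 1 positive, 2 negative.
H is indefinite, so the origin is a saddle point.

saddle point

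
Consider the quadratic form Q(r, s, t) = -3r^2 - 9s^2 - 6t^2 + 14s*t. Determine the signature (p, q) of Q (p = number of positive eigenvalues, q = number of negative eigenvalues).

The associated matrix is A = [[-3, 0, 0], [0, -9, 7], [0, 7, -6]].
Symmetric row and column elimination reduces A to a congruent diagonal form with pivots -3, -9, -5/9.
Counting signs: 3 negative.

(0, 3)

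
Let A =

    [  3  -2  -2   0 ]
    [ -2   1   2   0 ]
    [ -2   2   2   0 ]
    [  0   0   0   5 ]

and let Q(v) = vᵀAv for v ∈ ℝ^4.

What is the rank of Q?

Row-reducing A symmetrically gives the diagonal entries 3, -1/3, 2, 5.
So there are 3 positive, 1 negative pivots.
The rank is the number of nonzero pivots: 4.

4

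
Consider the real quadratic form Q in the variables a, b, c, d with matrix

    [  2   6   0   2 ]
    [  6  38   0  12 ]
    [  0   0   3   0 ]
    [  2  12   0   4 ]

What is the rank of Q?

Applying the same elementary operations to the rows and columns of A produces a congruent diagonal matrix with entries 2, 20, 3, 1/5.
Counting signs: 4 positive.
The rank is the number of nonzero pivots: 4.

4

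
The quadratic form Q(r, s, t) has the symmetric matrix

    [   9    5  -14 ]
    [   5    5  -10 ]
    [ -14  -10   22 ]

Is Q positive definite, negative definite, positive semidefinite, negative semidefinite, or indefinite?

indefinite

Row-reducing A symmetrically gives the diagonal entries 9, 20/9, -2.
So there are 2 positive, 1 negative pivots.
Hence Q is indefinite.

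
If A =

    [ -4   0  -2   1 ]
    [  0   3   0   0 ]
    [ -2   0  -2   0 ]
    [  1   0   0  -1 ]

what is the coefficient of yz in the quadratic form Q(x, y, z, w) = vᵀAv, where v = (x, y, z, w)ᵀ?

0

The coefficient of yz is A[2,3] + A[3,2] = 2·0 = 0.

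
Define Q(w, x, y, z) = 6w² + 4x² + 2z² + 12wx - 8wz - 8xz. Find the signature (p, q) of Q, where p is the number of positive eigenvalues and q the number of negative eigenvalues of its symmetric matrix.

The associated matrix is A = [[6, 6, 0, -4], [6, 4, 0, -4], [0, 0, 0, 0], [-4, -4, 0, 2]].
Symmetric row and column elimination reduces A to a congruent diagonal form with pivots 6, -2, 0, -2/3.
That gives 1 positive, 2 negative, 1 zero pivots.

(1, 2)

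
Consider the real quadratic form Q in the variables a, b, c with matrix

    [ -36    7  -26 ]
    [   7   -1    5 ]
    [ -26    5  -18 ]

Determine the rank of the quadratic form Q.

3

Row-reducing A symmetrically gives the diagonal entries -36, 13/36, 10/13.
That gives 2 positive, 1 negative pivots.
The rank is the number of nonzero pivots: 3.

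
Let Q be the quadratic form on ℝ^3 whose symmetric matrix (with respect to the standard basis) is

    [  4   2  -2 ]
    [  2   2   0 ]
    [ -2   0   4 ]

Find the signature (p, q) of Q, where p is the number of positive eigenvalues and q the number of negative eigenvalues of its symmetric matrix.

Symmetric row and column elimination reduces A to a congruent diagonal form with pivots 4, 1, 2.
Counting signs: 3 positive.

(3, 0)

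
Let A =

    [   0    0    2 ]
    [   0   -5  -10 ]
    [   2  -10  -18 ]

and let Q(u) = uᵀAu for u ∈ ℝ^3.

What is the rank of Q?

3

Row reduction of A gives 3 nonzero rows, so rank A = 3.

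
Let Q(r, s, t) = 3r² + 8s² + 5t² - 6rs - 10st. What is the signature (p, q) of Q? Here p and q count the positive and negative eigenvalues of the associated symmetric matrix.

Write A = [[3, -3, 0], [-3, 8, -5], [0, -5, 5]].
Row-reducing A symmetrically gives the diagonal entries 3, 5, 0.
That gives 2 positive, 1 zero pivots.

(2, 0)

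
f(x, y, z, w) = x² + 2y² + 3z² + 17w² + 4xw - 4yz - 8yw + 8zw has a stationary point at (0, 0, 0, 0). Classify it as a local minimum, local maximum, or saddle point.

local minimum

The Hessian at the origin is H = [[2, 0, 0, 4], [0, 4, -4, -8], [0, -4, 6, 8], [4, -8, 8, 34]].
Congruent diagonalization of H (simultaneous row and column reduction) yields pivots 2, 4, 2, 10.
Counting signs: 4 positive.
H is positive definite, so the origin is a strict local minimum.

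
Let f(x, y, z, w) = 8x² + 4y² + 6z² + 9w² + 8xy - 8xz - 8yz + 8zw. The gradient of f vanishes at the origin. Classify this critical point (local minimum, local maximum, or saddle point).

local minimum

The Hessian at the origin is H = [[16, 8, -8, 0], [8, 8, -8, 0], [-8, -8, 12, 8], [0, 0, 8, 18]].
Congruent diagonalization of H (simultaneous row and column reduction) yields pivots 16, 4, 4, 2.
Counting signs: 4 positive.
H is positive definite, so the origin is a strict local minimum.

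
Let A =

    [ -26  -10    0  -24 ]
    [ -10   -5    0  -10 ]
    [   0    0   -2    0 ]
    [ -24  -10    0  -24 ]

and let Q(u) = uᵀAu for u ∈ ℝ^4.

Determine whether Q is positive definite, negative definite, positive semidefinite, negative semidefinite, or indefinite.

negative definite

Congruent diagonalization of A (simultaneous row and column reduction) yields pivots -26, -15/13, -2, -4/3.
That gives 4 negative pivots.
Hence Q is negative definite.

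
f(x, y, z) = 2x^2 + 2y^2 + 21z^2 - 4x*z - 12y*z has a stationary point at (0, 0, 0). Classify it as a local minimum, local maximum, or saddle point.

The Hessian at the origin is H = [[4, 0, -4], [0, 4, -12], [-4, -12, 42]].
An LDLᵀ factorisation of H has diagonal entries 4, 4, 2.
Counting signs: 3 positive.
H is positive definite, so the origin is a strict local minimum.

local minimum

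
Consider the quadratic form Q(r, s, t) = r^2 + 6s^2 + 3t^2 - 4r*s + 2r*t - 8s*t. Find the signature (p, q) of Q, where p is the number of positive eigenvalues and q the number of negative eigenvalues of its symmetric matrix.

The symmetric matrix is A = [[1, -2, 1], [-2, 6, -4], [1, -4, 3]].
Symmetric row and column elimination reduces A to a congruent diagonal form with pivots 1, 2, 0.
Counting signs: 2 positive, 1 zero.

(2, 0)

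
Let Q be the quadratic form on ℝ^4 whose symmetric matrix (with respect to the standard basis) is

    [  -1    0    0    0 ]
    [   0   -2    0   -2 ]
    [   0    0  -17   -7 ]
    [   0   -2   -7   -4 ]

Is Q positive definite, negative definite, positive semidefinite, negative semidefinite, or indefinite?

indefinite

An LDLᵀ factorisation of A has diagonal entries -1, -2, -17, 15/17.
Counting signs: 1 positive, 3 negative.
Hence Q is indefinite.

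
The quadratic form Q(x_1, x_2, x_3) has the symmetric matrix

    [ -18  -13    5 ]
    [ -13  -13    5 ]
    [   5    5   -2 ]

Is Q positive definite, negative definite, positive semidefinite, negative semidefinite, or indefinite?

Applying the same elementary operations to the rows and columns of A produces a congruent diagonal matrix with entries -18, -65/18, -1/13.
Counting signs: 3 negative.
Hence Q is negative definite.

negative definite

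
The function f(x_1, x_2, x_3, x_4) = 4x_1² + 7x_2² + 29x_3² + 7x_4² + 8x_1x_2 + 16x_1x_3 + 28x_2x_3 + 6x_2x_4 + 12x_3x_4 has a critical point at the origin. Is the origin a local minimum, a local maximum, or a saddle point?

local minimum

The Hessian at the origin is H = [[8, 8, 16, 0], [8, 14, 28, 6], [16, 28, 58, 12], [0, 6, 12, 14]].
An LDLᵀ factorisation of H has diagonal entries 8, 6, 2, 8.
That gives 4 positive pivots.
H is positive definite, so the origin is a strict local minimum.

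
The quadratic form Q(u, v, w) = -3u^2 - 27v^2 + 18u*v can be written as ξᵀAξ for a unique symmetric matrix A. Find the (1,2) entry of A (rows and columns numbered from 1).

The coefficient of u·v in Q is 18. For a symmetric A this equals A[1,2] + A[2,1] = 2·A[1,2].
So A[1,2] = 18/2 = 9.

9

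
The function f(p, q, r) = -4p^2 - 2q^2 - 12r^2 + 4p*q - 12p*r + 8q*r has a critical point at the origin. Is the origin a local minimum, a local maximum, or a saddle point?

local maximum

The Hessian at the origin is H = [[-8, 4, -12], [4, -4, 8], [-12, 8, -24]].
Congruent diagonalization of H (simultaneous row and column reduction) yields pivots -8, -2, -4.
So there are 3 negative pivots.
H is negative definite, so the origin is a strict local maximum.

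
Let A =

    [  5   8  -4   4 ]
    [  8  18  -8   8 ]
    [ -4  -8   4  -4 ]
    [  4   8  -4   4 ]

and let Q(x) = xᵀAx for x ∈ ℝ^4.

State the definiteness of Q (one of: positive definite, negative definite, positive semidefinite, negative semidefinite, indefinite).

positive semidefinite

Applying the same elementary operations to the rows and columns of A produces a congruent diagonal matrix with entries 5, 26/5, 4/13, 0.
That gives 3 positive, 1 zero pivots.
Hence Q is positive semidefinite.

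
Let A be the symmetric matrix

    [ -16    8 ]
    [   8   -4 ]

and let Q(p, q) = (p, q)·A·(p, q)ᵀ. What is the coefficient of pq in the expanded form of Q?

16

The coefficient of pq is A[1,2] + A[2,1] = 2·8 = 16.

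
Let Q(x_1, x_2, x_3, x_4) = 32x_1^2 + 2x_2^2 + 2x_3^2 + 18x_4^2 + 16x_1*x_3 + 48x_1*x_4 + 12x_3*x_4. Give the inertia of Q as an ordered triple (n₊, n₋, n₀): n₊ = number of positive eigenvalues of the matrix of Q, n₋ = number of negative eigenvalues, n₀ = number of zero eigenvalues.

(2, 0, 2)

The associated matrix is A = [[32, 0, 8, 24], [0, 2, 0, 0], [8, 0, 2, 6], [24, 0, 6, 18]].
Row-reducing A symmetrically gives the diagonal entries 32, 2, 0, 0.
So there are 2 positive, 2 zero pivots.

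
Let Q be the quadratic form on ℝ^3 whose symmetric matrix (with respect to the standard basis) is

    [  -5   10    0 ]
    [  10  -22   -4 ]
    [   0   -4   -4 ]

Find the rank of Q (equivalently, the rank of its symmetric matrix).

Symmetric row and column elimination reduces A to a congruent diagonal form with pivots -5, -2, 4.
So there are 1 positive, 2 negative pivots.
The rank is the number of nonzero pivots: 3.

3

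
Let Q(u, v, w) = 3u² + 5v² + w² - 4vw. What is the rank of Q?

3

The symmetric matrix is A = [[3, 0, 0], [0, 5, -2], [0, -2, 1]].
Row-reducing A symmetrically gives the diagonal entries 3, 5, 1/5.
Counting signs: 3 positive.
The rank is the number of nonzero pivots: 3.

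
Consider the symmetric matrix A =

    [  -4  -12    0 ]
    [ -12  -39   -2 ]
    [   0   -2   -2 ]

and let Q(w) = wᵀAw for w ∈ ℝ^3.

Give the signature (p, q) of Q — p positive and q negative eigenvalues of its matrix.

Row-reducing A symmetrically gives the diagonal entries -4, -3, -2/3.
Counting signs: 3 negative.

(0, 3)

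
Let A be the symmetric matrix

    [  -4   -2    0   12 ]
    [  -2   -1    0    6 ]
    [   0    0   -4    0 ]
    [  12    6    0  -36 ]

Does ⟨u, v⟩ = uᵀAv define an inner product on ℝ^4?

Row-reducing A symmetrically gives the diagonal entries -4, 0, -4, 0.
Counting signs: 2 negative, 2 zero.
Hence Q is negative semidefinite.
⟨·,·⟩ is an inner product exactly when A is positive definite.

no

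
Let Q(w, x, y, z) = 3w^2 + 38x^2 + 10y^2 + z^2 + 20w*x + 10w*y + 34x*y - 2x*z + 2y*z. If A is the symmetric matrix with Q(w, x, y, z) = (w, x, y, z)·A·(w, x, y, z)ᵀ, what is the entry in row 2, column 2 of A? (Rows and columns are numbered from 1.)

38

The coefficient of x^2 in Q is 38, and that is exactly A[2,2].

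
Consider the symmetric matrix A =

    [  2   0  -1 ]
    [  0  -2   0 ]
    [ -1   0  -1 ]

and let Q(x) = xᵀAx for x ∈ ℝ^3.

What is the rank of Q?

An LDLᵀ factorisation of A has diagonal entries 2, -2, -3/2.
That gives 1 positive, 2 negative pivots.
The rank is the number of nonzero pivots: 3.

3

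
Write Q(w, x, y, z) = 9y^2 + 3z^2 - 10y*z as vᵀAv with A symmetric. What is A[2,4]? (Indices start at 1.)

0

The coefficient of x·z in Q is 0. For a symmetric A this equals A[2,4] + A[4,2] = 2·A[2,4].
So A[2,4] = 0/2 = 0.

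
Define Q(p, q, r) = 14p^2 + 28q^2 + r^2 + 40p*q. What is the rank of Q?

Write A = [[14, 20, 0], [20, 28, 0], [0, 0, 1]].
Congruent diagonalization of A (simultaneous row and column reduction) yields pivots 14, -4/7, 1.
Counting signs: 2 positive, 1 negative.
The rank is the number of nonzero pivots: 3.

3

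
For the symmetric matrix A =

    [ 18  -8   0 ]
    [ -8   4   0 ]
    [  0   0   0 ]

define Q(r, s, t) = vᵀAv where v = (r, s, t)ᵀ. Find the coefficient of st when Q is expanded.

The coefficient of st is A[2,3] + A[3,2] = 2·0 = 0.

0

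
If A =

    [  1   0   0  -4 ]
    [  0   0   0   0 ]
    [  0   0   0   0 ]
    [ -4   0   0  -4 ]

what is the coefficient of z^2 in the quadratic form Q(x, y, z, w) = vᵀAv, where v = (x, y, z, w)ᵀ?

0

The coefficient of z^2 is the diagonal entry A[3,3] = 0.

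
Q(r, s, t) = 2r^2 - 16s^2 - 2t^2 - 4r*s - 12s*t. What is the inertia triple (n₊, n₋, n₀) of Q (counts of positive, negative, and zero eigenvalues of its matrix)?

The associated matrix is A = [[2, -2, 0], [-2, -16, -6], [0, -6, -2]].
Congruent diagonalization of A (simultaneous row and column reduction) yields pivots 2, -18, 0.
So there are 1 positive, 1 negative, 1 zero pivots.

(1, 1, 1)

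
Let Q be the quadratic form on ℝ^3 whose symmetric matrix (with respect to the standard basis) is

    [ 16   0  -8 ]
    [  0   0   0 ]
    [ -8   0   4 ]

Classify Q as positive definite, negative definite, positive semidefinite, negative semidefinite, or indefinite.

positive semidefinite

Row-reducing A symmetrically gives the diagonal entries 16, 0, 0.
Counting signs: 1 positive, 2 zero.
Hence Q is positive semidefinite.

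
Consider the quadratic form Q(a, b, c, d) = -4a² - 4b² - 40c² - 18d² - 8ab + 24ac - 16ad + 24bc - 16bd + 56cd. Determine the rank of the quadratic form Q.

3

Write A = [[-4, -4, 12, -8], [-4, -4, 12, -8], [12, 12, -40, 28], [-8, -8, 28, -18]].
Symmetric row and column elimination reduces A to a congruent diagonal form with pivots -4, 0, -4, 2.
So there are 1 positive, 2 negative, 1 zero pivots.
The rank is the number of nonzero pivots: 3.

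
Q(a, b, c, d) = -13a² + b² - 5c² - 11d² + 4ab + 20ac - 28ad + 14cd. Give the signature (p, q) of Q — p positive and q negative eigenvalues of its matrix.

(2, 2)

The symmetric matrix is A = [[-13, 2, 10, -14], [2, 1, 0, 0], [10, 0, -5, 7], [-14, 0, 7, -11]].
Row-reducing A symmetrically gives the diagonal entries -13, 17/13, 15/17, -6/5.
So there are 2 positive, 2 negative pivots.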